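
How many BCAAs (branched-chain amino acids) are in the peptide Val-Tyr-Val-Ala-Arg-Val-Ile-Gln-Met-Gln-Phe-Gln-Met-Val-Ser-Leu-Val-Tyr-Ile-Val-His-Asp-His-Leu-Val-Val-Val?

The BCAAs are Val, Leu, and Ile — aliphatic side chains with a branch point.
Matching residues: Val1, Val3, Val6, Ile7, Val14, Leu16, Val17, Ile19, Val20, Leu24, Val25, Val26, Val27.

13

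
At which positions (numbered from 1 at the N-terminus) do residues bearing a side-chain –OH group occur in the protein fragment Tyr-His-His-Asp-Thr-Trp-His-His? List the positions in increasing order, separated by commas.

1, 5

S, T, and Y are the three residues with a side-chain hydroxyl.
Matching residues: Tyr1, Thr5.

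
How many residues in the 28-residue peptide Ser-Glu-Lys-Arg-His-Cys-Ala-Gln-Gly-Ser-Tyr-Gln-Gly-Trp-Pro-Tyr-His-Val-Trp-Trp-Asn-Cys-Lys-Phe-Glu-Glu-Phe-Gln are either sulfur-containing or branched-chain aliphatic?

3

Sulfur-containing: C, M. Branched-chain aliphatic: I, L, V.
Sulfur-containing residues here: Cys6, Cys22 (2).
Branched-chain aliphatic residues here: Val18 (1).
The two groups share no amino acid, so total = 2 + 1 = 3.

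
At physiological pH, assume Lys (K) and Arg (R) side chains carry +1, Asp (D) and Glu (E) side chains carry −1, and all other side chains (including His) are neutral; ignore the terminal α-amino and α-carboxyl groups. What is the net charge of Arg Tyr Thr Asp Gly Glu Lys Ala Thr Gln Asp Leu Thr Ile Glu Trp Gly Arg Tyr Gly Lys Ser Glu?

-1

Positive (K, R): Arg1, Lys7, Arg18, Lys21 → +4.
Negative (D, E): Asp4, Glu6, Asp11, Glu15, Glu23 → −5.
Net charge = (+4) + (−5) = −1.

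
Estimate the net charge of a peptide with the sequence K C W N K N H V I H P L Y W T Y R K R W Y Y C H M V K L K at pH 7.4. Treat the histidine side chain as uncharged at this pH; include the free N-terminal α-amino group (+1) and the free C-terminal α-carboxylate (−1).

At pH ~7.4 the Lys and Arg side chains are protonated (+1), the Asp and Glu side chains are deprotonated (−1), and with His taken as neutral all other side chains carry no charge.
Positive (K, R): K1, K5, R17, K18, R19, K27, K29 → +7.
Negative (D, E): none → −0.
The N-terminus (+1) and C-terminus (−1) cancel.
Net charge = (+7) + (−0) = +7.

+7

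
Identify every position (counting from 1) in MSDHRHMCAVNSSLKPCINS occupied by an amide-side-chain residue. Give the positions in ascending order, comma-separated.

The amide-side-chain residues are Asn (N) and Gln (Q).
Matching residues: N11, N19.

11, 19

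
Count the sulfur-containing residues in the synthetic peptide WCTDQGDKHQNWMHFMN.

3

Only Cys (C) and Met (M) have a sulfur atom in the side chain.
Matching residues: C2, M13, M16.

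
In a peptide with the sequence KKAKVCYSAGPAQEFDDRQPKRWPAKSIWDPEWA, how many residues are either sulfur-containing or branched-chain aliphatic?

3

Sulfur-containing: C, M. Branched-chain aliphatic: I, L, V.
Sulfur-containing residues here: C6 (1).
Branched-chain aliphatic residues here: V5, I28 (2).
The two groups share no amino acid, so total = 1 + 2 = 3.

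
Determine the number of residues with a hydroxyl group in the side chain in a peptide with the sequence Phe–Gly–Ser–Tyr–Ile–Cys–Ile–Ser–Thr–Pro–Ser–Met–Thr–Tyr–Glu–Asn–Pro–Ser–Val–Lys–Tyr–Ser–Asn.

10

The –OH-bearing residues are Ser, Thr (aliphatic alcohols), and Tyr (phenol).
Matching residues: Ser3, Tyr4, Ser8, Thr9, Ser11, Thr13, Tyr14, Ser18, Tyr21, Ser22.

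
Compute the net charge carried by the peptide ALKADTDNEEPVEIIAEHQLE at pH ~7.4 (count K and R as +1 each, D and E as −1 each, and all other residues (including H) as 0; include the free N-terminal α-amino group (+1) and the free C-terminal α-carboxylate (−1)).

Positive (K, R): K3 → +1.
Negative (D, E): D5, D7, E9, E10, E13, E17, E21 → −7.
The N-terminus (+1) and C-terminus (−1) cancel.
Net charge = (+1) + (−7) = −6.

-6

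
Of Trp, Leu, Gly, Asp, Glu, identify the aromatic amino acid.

Trp

F, W, and Y each carry an aromatic ring on the side chain.
Of the listed options, only Trp belongs to this group.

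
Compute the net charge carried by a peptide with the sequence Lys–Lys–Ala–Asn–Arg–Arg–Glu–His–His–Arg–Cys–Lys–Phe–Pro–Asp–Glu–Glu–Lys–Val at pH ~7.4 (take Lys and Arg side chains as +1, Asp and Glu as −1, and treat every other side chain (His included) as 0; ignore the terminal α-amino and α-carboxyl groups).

+3

Positive (K, R): Lys1, Lys2, Arg5, Arg6, Arg10, Lys12, Lys18 → +7.
Negative (D, E): Glu7, Asp15, Glu16, Glu17 → −4.
Net charge = (+7) + (−4) = +3.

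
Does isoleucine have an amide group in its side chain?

Asparagine (N) and glutamine (Q) have uncharged amide side chains.
Isoleucine is not in this group.

No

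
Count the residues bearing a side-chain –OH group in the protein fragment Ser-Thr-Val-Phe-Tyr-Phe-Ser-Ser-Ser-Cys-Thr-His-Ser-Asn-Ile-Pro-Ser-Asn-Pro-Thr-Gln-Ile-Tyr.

11

S, T, and Y are the three residues with a side-chain hydroxyl.
Matching residues: Ser1, Thr2, Tyr5, Ser7, Ser8, Ser9, Thr11, Ser13, Ser17, Thr20, Tyr23.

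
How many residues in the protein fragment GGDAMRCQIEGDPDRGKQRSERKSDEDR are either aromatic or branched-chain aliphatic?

1

Aromatic: F, W, Y. Branched-chain aliphatic: I, L, V.
Aromatic residues here: none (0).
Branched-chain aliphatic residues here: I9 (1).
The two groups share no amino acid, so total = 0 + 1 = 1.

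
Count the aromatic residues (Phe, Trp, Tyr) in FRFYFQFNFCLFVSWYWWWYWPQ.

14

Matching residues: F1, F3, Y4, F5, F7, F9, F12, W15, Y16, W17, W18, W19, Y20, W21.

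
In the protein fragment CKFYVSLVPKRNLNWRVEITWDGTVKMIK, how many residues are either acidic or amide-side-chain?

Acidic: D, E. Amide-side-chain: N, Q.
Acidic residues here: E18, D22 (2).
Amide-side-chain residues here: N12, N14 (2).
The two groups share no amino acid, so total = 2 + 2 = 4.

4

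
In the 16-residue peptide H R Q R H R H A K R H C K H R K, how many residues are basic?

K, R, and H are the three residues with basic side chains (ε-amine, guanidinium, and imidazole respectively).
Matching residues: H1, R2, R4, H5, R6, H7, K9, R10, H11, K13, H14, R15, K16.

13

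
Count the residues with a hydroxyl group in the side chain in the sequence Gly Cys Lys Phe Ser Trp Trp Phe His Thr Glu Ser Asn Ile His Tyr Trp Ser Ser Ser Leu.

Serine (S), threonine (T), and tyrosine (Y) each carry a hydroxyl group on the side chain.
Matching residues: Ser5, Thr10, Ser12, Tyr16, Ser18, Ser19, Ser20.

7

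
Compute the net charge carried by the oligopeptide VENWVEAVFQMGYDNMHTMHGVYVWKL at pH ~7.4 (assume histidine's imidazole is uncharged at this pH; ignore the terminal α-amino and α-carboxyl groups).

-2

The side chains ionized at physiological pH are Lys/Arg (+1) and Asp/Glu (−1); with His treated as neutral, nothing else contributes.
Positive (K, R): K26 → +1.
Negative (D, E): E2, E6, D14 → −3.
Net charge = (+1) + (−3) = −2.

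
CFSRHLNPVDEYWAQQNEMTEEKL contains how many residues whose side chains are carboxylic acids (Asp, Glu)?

5

Matching residues: D10, E11, E18, E21, E22.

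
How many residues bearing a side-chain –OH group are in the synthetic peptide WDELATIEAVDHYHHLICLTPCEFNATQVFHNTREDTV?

S, T, and Y are the three residues with a side-chain hydroxyl.
Matching residues: T6, Y13, T20, T27, T33, T37.

6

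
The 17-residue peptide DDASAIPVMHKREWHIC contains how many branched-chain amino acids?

3

Valine (V), leucine (L), and isoleucine (I) are the branched-chain amino acids.
Matching residues: I6, V8, I16.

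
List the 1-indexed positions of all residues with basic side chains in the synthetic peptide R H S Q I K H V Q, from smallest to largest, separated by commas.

The basic amino acids are Lys (K), Arg (R), and His (H).
Matching residues: R1, H2, K6, H7.

1, 2, 6, 7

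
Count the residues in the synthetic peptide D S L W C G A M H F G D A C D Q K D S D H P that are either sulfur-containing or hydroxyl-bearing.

5

Sulfur-containing: C, M. Hydroxyl-bearing: S, T, Y.
Sulfur-containing residues here: C5, M8, C14 (3).
Hydroxyl-bearing residues here: S2, S19 (2).
The two groups share no amino acid, so total = 3 + 2 = 5.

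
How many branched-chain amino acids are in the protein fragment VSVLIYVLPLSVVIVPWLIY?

13

V, L, and I make up the branched-chain aliphatic group.
Matching residues: V1, V3, L4, I5, V7, L8, L10, V12, V13, I14, V15, L18, I19.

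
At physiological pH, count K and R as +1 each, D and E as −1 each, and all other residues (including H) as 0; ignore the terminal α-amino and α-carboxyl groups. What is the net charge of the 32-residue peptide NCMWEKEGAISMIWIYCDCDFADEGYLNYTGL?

Positive (K, R): K6 → +1.
Negative (D, E): E5, E7, D18, D20, D23, E24 → −6.
Net charge = (+1) + (−6) = −5.

-5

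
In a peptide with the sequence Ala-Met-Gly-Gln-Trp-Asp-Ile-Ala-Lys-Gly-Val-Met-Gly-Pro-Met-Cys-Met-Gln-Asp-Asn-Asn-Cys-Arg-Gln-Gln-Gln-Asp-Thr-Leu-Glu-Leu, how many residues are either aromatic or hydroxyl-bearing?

Aromatic: F, W, Y. Hydroxyl-bearing: S, T, Y.
Aromatic residues here: Trp5 (1).
Hydroxyl-bearing residues here: Thr28 (1).
(Y belongs to both groups, but none appear in this sequence.) Total = 1 + 1 = 2.

2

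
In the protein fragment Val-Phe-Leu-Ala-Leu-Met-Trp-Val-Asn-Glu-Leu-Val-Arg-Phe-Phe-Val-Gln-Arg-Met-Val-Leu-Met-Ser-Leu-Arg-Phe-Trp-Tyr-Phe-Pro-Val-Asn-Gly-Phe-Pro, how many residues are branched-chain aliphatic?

11

V, L, and I make up the branched-chain aliphatic group.
Matching residues: Val1, Leu3, Leu5, Val8, Leu11, Val12, Val16, Val20, Leu21, Leu24, Val31.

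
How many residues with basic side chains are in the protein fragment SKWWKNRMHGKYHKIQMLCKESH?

9

The basic amino acids are Lys (K), Arg (R), and His (H).
Matching residues: K2, K5, R7, H9, K11, H13, K14, K20, H23.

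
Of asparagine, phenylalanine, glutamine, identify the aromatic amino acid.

F, W, and Y each carry an aromatic ring on the side chain.
Of the listed options, only phenylalanine belongs to this group.

phenylalanine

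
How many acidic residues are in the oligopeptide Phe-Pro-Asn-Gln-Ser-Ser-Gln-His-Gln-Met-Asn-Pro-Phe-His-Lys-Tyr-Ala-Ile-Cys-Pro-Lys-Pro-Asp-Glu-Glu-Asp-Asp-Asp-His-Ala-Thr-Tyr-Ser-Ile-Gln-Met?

6

Aspartate (D) and glutamate (E) have carboxylic-acid side chains and are the acidic amino acids.
Matching residues: Asp23, Glu24, Glu25, Asp26, Asp27, Asp28.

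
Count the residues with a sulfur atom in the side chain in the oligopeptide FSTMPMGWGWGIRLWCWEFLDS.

Only Cys (C) and Met (M) have a sulfur atom in the side chain.
Matching residues: M4, M6, C16.

3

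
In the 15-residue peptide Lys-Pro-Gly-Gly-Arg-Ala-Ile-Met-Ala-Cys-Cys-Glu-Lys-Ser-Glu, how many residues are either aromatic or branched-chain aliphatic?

1

Aromatic: F, W, Y. Branched-chain aliphatic: I, L, V.
Aromatic residues here: none (0).
Branched-chain aliphatic residues here: Ile7 (1).
The two groups share no amino acid, so total = 0 + 1 = 1.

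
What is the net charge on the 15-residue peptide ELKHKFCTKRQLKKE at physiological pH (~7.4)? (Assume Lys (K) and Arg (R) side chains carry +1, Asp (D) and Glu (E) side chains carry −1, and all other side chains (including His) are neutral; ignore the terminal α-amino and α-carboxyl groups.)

+4

Positive (K, R): K3, K5, K9, R10, K13, K14 → +6.
Negative (D, E): E1, E15 → −2.
Net charge = (+6) + (−2) = +4.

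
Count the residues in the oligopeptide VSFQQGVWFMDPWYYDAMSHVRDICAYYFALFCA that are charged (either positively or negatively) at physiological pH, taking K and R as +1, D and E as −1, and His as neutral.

Charged side chains at pH ~7.4: K, R (positive); D, E (negative).
Matching residues: D11, D16, R22, D23.

4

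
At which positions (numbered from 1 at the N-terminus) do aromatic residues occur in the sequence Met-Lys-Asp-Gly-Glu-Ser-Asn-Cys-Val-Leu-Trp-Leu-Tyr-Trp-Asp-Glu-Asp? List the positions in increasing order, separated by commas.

Phenylalanine (F), tryptophan (W), and tyrosine (Y) have aromatic ring side chains.
Matching residues: Trp11, Tyr13, Trp14.

11, 13, 14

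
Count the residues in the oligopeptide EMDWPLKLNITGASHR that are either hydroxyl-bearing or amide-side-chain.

Hydroxyl-bearing: S, T, Y. Amide-side-chain: N, Q.
Hydroxyl-bearing residues here: T11, S14 (2).
Amide-side-chain residues here: N9 (1).
The two groups share no amino acid, so total = 2 + 1 = 3.

3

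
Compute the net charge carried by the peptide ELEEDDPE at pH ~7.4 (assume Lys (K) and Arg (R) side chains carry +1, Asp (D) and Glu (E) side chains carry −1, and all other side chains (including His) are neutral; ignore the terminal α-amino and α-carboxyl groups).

-6

Positive (K, R): none → +0.
Negative (D, E): E1, E3, E4, D5, D6, E8 → −6.
Net charge = (+0) + (−6) = −6.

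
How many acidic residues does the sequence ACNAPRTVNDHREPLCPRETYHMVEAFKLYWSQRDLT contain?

5

The acidic residues are Asp (D) and Glu (E), whose side chains end in a carboxylate group.
Matching residues: D10, E13, E19, E25, D35.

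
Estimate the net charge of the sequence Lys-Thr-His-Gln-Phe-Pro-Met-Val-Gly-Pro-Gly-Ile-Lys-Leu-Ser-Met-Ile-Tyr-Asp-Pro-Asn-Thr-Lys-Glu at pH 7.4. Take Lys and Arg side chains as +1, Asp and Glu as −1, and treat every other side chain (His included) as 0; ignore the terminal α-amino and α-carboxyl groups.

+1

Positive (K, R): Lys1, Lys13, Lys23 → +3.
Negative (D, E): Asp19, Glu24 → −2.
Net charge = (+3) + (−2) = +1.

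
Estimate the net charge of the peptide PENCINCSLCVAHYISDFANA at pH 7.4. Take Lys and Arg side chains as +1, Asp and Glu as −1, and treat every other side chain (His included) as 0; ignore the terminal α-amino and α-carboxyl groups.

Positive (K, R): none → +0.
Negative (D, E): E2, D17 → −2.
Net charge = (+0) + (−2) = −2.

-2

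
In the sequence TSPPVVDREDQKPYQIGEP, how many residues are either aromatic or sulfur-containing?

Aromatic: F, W, Y. Sulfur-containing: C, M.
Aromatic residues here: Y14 (1).
Sulfur-containing residues here: none (0).
The two groups share no amino acid, so total = 1 + 0 = 1.

1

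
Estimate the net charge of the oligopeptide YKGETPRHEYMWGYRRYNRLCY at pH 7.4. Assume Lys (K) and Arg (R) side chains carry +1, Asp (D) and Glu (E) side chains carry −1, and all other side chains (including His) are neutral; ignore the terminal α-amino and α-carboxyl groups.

Positive (K, R): K2, R7, R15, R16, R19 → +5.
Negative (D, E): E4, E9 → −2.
Net charge = (+5) + (−2) = +3.

+3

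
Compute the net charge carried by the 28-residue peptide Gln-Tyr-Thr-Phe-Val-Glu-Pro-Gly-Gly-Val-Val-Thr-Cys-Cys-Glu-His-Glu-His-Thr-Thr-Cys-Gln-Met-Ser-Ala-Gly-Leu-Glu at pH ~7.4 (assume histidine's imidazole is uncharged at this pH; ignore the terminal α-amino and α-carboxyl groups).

Near pH 7.4, K and R contribute +1 each, D and E contribute −1 each, and every other side chain (His included, as stated) is uncharged.
Positive (K, R): none → +0.
Negative (D, E): Glu6, Glu15, Glu17, Glu28 → −4.
Net charge = (+0) + (−4) = −4.

-4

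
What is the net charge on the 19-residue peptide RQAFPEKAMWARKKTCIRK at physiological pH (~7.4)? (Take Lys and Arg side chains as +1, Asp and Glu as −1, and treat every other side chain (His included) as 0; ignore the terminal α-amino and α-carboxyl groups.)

+6

Positive (K, R): R1, K7, R12, K13, K14, R18, K19 → +7.
Negative (D, E): E6 → −1.
Net charge = (+7) + (−1) = +6.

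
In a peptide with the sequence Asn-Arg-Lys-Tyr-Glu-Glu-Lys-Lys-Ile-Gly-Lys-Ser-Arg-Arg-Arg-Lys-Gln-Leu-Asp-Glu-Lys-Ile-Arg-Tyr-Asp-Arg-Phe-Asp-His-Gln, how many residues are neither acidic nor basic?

Acidic: D, E. Basic: K, R, H. All other residues are neither.
Matching residues: Asn1, Tyr4, Ile9, Gly10, Ser12, Gln17, Leu18, Ile22, Tyr24, Phe27, Gln30.

11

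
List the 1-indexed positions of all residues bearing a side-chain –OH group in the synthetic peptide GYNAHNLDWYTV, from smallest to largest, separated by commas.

2, 10, 11

S, T, and Y are the three residues with a side-chain hydroxyl.
Matching residues: Y2, Y10, T11.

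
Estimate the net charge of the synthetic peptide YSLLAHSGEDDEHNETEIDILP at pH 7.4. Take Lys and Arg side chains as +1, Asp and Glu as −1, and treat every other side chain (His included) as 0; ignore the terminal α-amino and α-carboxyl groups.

Positive (K, R): none → +0.
Negative (D, E): E9, D10, D11, E12, E15, E17, D19 → −7.
Net charge = (+0) + (−7) = −7.

-7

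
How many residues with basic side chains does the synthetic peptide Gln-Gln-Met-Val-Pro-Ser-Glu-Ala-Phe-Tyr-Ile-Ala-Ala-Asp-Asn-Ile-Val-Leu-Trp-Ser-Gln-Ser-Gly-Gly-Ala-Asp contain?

K, R, and H are the three residues with basic side chains (ε-amine, guanidinium, and imidazole respectively).
None of the 26 residues belong to this group.

0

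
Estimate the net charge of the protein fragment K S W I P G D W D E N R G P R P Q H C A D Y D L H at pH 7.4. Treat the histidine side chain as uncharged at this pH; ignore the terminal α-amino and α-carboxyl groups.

Near pH 7.4, K and R contribute +1 each, D and E contribute −1 each, and every other side chain (His included, as stated) is uncharged.
Positive (K, R): K1, R12, R15 → +3.
Negative (D, E): D7, D9, E10, D21, D23 → −5.
Net charge = (+3) + (−5) = −2.

-2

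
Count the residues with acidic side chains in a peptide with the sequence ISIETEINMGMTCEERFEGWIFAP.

Aspartate (D) and glutamate (E) have carboxylic-acid side chains and are the acidic amino acids.
Matching residues: E4, E6, E14, E15, E18.

5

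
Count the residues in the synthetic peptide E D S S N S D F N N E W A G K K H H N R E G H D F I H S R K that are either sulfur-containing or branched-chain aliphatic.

Sulfur-containing: C, M. Branched-chain aliphatic: I, L, V.
Sulfur-containing residues here: none (0).
Branched-chain aliphatic residues here: I26 (1).
The two groups share no amino acid, so total = 0 + 1 = 1.

1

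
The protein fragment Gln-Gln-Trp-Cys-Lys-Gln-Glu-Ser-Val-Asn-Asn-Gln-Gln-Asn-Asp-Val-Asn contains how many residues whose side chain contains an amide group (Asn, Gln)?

9

Matching residues: Gln1, Gln2, Gln6, Asn10, Asn11, Gln12, Gln13, Asn14, Asn17.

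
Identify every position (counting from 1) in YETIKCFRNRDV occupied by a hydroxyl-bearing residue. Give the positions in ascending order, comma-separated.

1, 3

S, T, and Y are the three residues with a side-chain hydroxyl.
Matching residues: Y1, T3.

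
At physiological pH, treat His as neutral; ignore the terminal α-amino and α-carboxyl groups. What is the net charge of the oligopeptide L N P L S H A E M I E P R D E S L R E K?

-2

Near pH 7.4, K and R contribute +1 each, D and E contribute −1 each, and every other side chain (His included, as stated) is uncharged.
Positive (K, R): R13, R18, K20 → +3.
Negative (D, E): E8, E11, D14, E15, E19 → −5.
Net charge = (+3) + (−5) = −2.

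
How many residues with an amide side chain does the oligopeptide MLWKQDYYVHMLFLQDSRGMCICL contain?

The amide-side-chain residues are Asn (N) and Gln (Q).
Matching residues: Q5, Q15.

2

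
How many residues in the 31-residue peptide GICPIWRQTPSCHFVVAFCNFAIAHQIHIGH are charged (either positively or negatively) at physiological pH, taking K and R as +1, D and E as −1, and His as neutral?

Charged side chains at pH ~7.4: K, R (positive); D, E (negative).
Matching residues: R7.

1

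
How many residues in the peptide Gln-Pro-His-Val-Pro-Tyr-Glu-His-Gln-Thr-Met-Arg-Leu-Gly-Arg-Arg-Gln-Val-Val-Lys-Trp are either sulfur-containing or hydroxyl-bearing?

Sulfur-containing: C, M. Hydroxyl-bearing: S, T, Y.
Sulfur-containing residues here: Met11 (1).
Hydroxyl-bearing residues here: Tyr6, Thr10 (2).
The two groups share no amino acid, so total = 1 + 2 = 3.

3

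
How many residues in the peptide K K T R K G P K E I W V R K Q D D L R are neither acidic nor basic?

Acidic: D, E. Basic: K, R, H. All other residues are neither.
Matching residues: T3, G6, P7, I10, W11, V12, Q15, L18.

8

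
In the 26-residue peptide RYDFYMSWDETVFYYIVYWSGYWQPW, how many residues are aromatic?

12

The aromatic amino acids are Phe (F, benzyl), Trp (W, indole), and Tyr (Y, phenol).
Matching residues: Y2, F4, Y5, W8, F13, Y14, Y15, Y18, W19, Y22, W23, W26.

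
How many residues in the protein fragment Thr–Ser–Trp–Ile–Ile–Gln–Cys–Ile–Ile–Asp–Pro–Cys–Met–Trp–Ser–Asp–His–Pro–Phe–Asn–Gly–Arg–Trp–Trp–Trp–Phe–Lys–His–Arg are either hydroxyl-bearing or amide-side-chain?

5

Hydroxyl-bearing: S, T, Y. Amide-side-chain: N, Q.
Hydroxyl-bearing residues here: Thr1, Ser2, Ser15 (3).
Amide-side-chain residues here: Gln6, Asn20 (2).
The two groups share no amino acid, so total = 3 + 2 = 5.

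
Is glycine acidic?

No

Aspartate (D) and glutamate (E) have carboxylic-acid side chains and are the acidic amino acids.
Glycine is not in this group.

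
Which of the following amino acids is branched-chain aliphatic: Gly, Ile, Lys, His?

Ile

Valine (V), leucine (L), and isoleucine (I) are the branched-chain amino acids.
Of the listed options, only Ile belongs to this group.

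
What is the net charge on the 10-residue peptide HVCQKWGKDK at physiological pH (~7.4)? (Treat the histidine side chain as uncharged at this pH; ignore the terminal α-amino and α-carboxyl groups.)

The side chains ionized at physiological pH are Lys/Arg (+1) and Asp/Glu (−1); with His treated as neutral, nothing else contributes.
Positive (K, R): K5, K8, K10 → +3.
Negative (D, E): D9 → −1.
Net charge = (+3) + (−1) = +2.

+2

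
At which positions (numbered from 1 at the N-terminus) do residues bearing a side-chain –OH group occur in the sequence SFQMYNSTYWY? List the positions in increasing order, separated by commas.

1, 5, 7, 8, 9, 11

The –OH-bearing residues are Ser, Thr (aliphatic alcohols), and Tyr (phenol).
Matching residues: S1, Y5, S7, T8, Y9, Y11.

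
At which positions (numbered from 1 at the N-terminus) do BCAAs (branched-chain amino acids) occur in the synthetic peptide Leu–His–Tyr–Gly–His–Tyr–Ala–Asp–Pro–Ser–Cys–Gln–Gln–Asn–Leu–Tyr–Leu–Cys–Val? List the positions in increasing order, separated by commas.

1, 15, 17, 19

V, L, and I make up the branched-chain aliphatic group.
Matching residues: Leu1, Leu15, Leu17, Val19.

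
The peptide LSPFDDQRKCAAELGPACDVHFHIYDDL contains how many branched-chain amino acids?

5

Valine (V), leucine (L), and isoleucine (I) are the branched-chain amino acids.
Matching residues: L1, L14, V20, I24, L28.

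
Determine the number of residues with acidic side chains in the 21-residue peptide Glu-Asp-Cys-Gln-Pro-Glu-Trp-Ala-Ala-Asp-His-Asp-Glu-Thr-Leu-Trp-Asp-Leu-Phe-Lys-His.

The acidic residues are Asp (D) and Glu (E), whose side chains end in a carboxylate group.
Matching residues: Glu1, Asp2, Glu6, Asp10, Asp12, Glu13, Asp17.

7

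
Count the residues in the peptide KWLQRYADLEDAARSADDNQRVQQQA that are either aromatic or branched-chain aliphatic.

5

Aromatic: F, W, Y. Branched-chain aliphatic: I, L, V.
Aromatic residues here: W2, Y6 (2).
Branched-chain aliphatic residues here: L3, L9, V22 (3).
The two groups share no amino acid, so total = 2 + 3 = 5.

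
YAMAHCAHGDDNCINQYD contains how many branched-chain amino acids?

1

Valine (V), leucine (L), and isoleucine (I) are the branched-chain amino acids.
Matching residues: I14.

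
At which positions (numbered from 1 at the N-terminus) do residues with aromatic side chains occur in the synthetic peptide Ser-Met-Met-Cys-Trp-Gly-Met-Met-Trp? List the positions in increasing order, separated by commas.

5, 9

F, W, and Y each carry an aromatic ring on the side chain.
Matching residues: Trp5, Trp9.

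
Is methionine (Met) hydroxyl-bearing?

No

S, T, and Y are the three residues with a side-chain hydroxyl.
Methionine is not in this group.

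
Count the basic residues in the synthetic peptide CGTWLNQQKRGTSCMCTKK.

4

Lysine (K), arginine (R), and histidine (H) have basic, nitrogen-containing side chains.
Matching residues: K9, R10, K18, K19.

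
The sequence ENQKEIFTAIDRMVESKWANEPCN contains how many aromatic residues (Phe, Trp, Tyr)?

Matching residues: F7, W18.

2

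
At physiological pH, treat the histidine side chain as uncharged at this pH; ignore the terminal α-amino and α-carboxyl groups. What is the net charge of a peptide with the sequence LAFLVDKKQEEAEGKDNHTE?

At pH ~7.4 the Lys and Arg side chains are protonated (+1), the Asp and Glu side chains are deprotonated (−1), and with His taken as neutral all other side chains carry no charge.
Positive (K, R): K7, K8, K15 → +3.
Negative (D, E): D6, E10, E11, E13, D16, E20 → −6.
Net charge = (+3) + (−6) = −3.

-3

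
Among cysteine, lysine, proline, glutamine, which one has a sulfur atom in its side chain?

The sulfur-bearing residues are cysteine (–SH) and methionine (–S–CH₃).
Of the listed options, only cysteine belongs to this group.

cysteine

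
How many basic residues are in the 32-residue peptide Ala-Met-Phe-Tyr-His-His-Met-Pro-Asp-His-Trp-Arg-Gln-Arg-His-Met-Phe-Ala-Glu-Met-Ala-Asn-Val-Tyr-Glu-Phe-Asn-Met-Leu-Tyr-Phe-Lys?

The basic amino acids are Lys (K), Arg (R), and His (H).
Matching residues: His5, His6, His10, Arg12, Arg14, His15, Lys32.

7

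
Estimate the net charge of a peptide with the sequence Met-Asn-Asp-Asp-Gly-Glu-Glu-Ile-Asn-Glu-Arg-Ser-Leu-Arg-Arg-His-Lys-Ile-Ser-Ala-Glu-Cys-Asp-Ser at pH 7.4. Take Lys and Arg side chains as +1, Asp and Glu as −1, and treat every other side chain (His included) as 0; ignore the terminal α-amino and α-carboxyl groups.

-3

Positive (K, R): Arg11, Arg14, Arg15, Lys17 → +4.
Negative (D, E): Asp3, Asp4, Glu6, Glu7, Glu10, Glu21, Asp23 → −7.
Net charge = (+4) + (−7) = −3.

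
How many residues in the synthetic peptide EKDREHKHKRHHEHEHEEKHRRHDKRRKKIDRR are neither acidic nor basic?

Acidic: D, E. Basic: K, R, H. All other residues are neither.
Matching residues: I30.

1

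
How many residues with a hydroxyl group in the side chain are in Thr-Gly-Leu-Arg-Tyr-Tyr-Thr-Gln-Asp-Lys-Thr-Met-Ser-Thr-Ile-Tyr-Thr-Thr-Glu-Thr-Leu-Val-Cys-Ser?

12

Serine (S), threonine (T), and tyrosine (Y) each carry a hydroxyl group on the side chain.
Matching residues: Thr1, Tyr5, Tyr6, Thr7, Thr11, Ser13, Thr14, Tyr16, Thr17, Thr18, Thr20, Ser24.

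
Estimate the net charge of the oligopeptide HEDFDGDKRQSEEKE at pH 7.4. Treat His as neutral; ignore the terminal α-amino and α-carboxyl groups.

At pH ~7.4 the Lys and Arg side chains are protonated (+1), the Asp and Glu side chains are deprotonated (−1), and with His taken as neutral all other side chains carry no charge.
Positive (K, R): K8, R9, K14 → +3.
Negative (D, E): E2, D3, D5, D7, E12, E13, E15 → −7.
Net charge = (+3) + (−7) = −4.

-4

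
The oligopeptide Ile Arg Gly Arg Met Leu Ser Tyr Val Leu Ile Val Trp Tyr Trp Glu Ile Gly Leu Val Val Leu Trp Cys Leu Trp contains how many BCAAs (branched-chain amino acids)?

12

Valine (V), leucine (L), and isoleucine (I) are the branched-chain amino acids.
Matching residues: Ile1, Leu6, Val9, Leu10, Ile11, Val12, Ile17, Leu19, Val20, Val21, Leu22, Leu25.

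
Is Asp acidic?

The acidic residues are Asp (D) and Glu (E), whose side chains end in a carboxylate group.
Aspartate is in this group.

Yes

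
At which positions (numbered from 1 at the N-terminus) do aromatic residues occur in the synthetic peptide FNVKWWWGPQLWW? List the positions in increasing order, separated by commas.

F, W, and Y each carry an aromatic ring on the side chain.
Matching residues: F1, W5, W6, W7, W12, W13.

1, 5, 6, 7, 12, 13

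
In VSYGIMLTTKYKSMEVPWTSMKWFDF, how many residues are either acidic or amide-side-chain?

Acidic: D, E. Amide-side-chain: N, Q.
Acidic residues here: E15, D25 (2).
Amide-side-chain residues here: none (0).
The two groups share no amino acid, so total = 2 + 0 = 2.

2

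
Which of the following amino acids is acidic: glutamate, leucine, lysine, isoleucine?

glutamate

The acidic residues are Asp (D) and Glu (E), whose side chains end in a carboxylate group.
Of the listed options, only glutamate belongs to this group.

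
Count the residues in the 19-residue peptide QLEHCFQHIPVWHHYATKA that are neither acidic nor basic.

Acidic: D, E. Basic: K, R, H. All other residues are neither.
Matching residues: Q1, L2, C5, F6, Q7, I9, P10, V11, W12, Y15, A16, T17, A19.

13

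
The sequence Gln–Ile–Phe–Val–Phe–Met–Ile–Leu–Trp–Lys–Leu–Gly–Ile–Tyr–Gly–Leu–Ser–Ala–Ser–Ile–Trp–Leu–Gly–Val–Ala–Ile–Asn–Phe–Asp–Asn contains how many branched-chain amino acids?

11

The BCAAs are Val, Leu, and Ile — aliphatic side chains with a branch point.
Matching residues: Ile2, Val4, Ile7, Leu8, Leu11, Ile13, Leu16, Ile20, Leu22, Val24, Ile26.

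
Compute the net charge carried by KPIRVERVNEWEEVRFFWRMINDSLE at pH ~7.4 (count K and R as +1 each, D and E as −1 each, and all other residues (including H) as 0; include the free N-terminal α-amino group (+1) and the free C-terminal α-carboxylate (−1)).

Positive (K, R): K1, R4, R7, R15, R19 → +5.
Negative (D, E): E6, E10, E12, E13, D23, E26 → −6.
The N-terminus (+1) and C-terminus (−1) cancel.
Net charge = (+5) + (−6) = −1.

-1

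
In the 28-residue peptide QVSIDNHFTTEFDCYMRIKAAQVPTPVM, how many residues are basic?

Lysine (K), arginine (R), and histidine (H) have basic, nitrogen-containing side chains.
Matching residues: H7, R17, K19.

3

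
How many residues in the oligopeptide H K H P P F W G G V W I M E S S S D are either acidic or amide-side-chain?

2

Acidic: D, E. Amide-side-chain: N, Q.
Acidic residues here: E14, D18 (2).
Amide-side-chain residues here: none (0).
The two groups share no amino acid, so total = 2 + 0 = 2.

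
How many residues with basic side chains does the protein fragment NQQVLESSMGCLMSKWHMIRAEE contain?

3

K, R, and H are the three residues with basic side chains (ε-amine, guanidinium, and imidazole respectively).
Matching residues: K15, H17, R20.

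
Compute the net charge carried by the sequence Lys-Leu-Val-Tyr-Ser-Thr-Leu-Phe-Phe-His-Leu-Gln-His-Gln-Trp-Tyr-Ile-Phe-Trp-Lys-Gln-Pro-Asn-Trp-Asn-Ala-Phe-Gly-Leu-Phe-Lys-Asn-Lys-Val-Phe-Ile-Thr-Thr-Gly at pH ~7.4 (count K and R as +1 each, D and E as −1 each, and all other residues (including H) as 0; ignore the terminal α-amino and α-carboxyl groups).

+4

Positive (K, R): Lys1, Lys20, Lys31, Lys33 → +4.
Negative (D, E): none → −0.
Net charge = (+4) + (−0) = +4.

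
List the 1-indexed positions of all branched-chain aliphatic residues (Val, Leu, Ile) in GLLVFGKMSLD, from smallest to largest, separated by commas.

Matching residues: L2, L3, V4, L10.

2, 3, 4, 10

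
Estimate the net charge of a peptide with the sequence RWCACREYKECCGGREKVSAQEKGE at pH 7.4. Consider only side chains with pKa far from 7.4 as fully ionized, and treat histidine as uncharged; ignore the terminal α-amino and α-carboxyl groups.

The side chains ionized at physiological pH are Lys/Arg (+1) and Asp/Glu (−1); with His treated as neutral, nothing else contributes.
Positive (K, R): R1, R6, K9, R15, K17, K23 → +6.
Negative (D, E): E7, E10, E16, E22, E25 → −5.
Net charge = (+6) + (−5) = +1.

+1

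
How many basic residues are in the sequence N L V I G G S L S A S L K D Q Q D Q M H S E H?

Lysine (K), arginine (R), and histidine (H) have basic, nitrogen-containing side chains.
Matching residues: K13, H20, H23.

3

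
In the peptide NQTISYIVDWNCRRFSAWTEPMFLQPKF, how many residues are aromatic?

F, W, and Y each carry an aromatic ring on the side chain.
Matching residues: Y6, W10, F15, W18, F23, F28.

6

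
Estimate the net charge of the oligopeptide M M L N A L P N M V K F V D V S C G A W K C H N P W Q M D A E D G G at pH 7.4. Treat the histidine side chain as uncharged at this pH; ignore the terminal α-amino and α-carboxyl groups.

At pH ~7.4 the Lys and Arg side chains are protonated (+1), the Asp and Glu side chains are deprotonated (−1), and with His taken as neutral all other side chains carry no charge.
Positive (K, R): K11, K21 → +2.
Negative (D, E): D14, D29, E31, D32 → −4.
Net charge = (+2) + (−4) = −2.

-2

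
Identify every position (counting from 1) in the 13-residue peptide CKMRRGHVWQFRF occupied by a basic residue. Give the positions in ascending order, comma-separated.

2, 4, 5, 7, 12

Matching residues: K2, R4, R5, H7, R12.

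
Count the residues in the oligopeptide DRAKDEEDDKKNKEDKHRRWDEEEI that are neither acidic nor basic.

4

Acidic: D, E. Basic: K, R, H. All other residues are neither.
Matching residues: A3, N12, W20, I25.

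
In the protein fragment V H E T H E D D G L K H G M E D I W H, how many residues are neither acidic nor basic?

8

Acidic: D, E. Basic: K, R, H. All other residues are neither.
Matching residues: V1, T4, G9, L10, G13, M14, I17, W18.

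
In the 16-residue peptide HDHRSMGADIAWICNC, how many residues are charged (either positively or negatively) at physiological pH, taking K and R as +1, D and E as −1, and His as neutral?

Charged side chains at pH ~7.4: K, R (positive); D, E (negative).
Matching residues: D2, R4, D9.

3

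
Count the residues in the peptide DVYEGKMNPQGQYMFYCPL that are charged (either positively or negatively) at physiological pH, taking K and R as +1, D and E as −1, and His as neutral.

3

Charged side chains at pH ~7.4: K, R (positive); D, E (negative).
Matching residues: D1, E4, K6.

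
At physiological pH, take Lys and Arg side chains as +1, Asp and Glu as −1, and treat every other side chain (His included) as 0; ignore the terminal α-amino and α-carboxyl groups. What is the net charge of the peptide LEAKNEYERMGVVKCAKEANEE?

Positive (K, R): K4, R9, K14, K17 → +4.
Negative (D, E): E2, E6, E8, E18, E21, E22 → −6.
Net charge = (+4) + (−6) = −2.

-2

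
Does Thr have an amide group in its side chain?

No

Only N (asparagine) and Q (glutamine) carry a side-chain carboxamide.
Threonine is not in this group.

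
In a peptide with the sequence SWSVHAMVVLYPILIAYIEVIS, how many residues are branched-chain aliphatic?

Valine (V), leucine (L), and isoleucine (I) are the branched-chain amino acids.
Matching residues: V4, V8, V9, L10, I13, L14, I15, I18, V20, I21.

10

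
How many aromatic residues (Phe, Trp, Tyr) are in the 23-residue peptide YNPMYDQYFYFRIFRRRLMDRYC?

8

Matching residues: Y1, Y5, Y8, F9, Y10, F11, F14, Y22.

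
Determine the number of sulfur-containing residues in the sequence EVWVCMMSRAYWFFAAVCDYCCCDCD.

Only Cys (C) and Met (M) have a sulfur atom in the side chain.
Matching residues: C5, M6, M7, C18, C21, C22, C23, C25.

8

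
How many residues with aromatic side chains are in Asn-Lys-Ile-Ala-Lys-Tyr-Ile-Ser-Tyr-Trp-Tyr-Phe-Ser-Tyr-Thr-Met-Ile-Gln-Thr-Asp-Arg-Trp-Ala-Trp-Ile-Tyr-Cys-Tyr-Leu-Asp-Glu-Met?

The aromatic amino acids are Phe (F, benzyl), Trp (W, indole), and Tyr (Y, phenol).
Matching residues: Tyr6, Tyr9, Trp10, Tyr11, Phe12, Tyr14, Trp22, Trp24, Tyr26, Tyr28.

10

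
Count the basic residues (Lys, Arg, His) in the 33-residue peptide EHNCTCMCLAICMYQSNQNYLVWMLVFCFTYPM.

1

Matching residues: H2.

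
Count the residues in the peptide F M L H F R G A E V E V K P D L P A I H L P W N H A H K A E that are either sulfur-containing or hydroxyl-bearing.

1

Sulfur-containing: C, M. Hydroxyl-bearing: S, T, Y.
Sulfur-containing residues here: M2 (1).
Hydroxyl-bearing residues here: none (0).
The two groups share no amino acid, so total = 1 + 0 = 1.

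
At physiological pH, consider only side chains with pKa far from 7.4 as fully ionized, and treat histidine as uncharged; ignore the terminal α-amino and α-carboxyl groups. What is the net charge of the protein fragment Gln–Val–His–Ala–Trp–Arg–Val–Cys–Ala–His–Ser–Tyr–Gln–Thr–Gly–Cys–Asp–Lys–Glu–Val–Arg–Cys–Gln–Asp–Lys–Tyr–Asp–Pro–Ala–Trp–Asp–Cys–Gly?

-1

The side chains ionized at physiological pH are Lys/Arg (+1) and Asp/Glu (−1); with His treated as neutral, nothing else contributes.
Positive (K, R): Arg6, Lys18, Arg21, Lys25 → +4.
Negative (D, E): Asp17, Glu19, Asp24, Asp27, Asp31 → −5.
Net charge = (+4) + (−5) = −1.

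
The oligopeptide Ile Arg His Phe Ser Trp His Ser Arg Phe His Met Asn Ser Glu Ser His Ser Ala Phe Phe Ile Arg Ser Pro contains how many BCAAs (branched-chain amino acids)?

2

Valine (V), leucine (L), and isoleucine (I) are the branched-chain amino acids.
Matching residues: Ile1, Ile22.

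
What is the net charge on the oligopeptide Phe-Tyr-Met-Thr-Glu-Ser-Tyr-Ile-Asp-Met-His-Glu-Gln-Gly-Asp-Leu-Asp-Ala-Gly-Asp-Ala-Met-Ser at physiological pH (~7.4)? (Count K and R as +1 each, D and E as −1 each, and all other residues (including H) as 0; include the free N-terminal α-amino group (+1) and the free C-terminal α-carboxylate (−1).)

-6

Positive (K, R): none → +0.
Negative (D, E): Glu5, Asp9, Glu12, Asp15, Asp17, Asp20 → −6.
The N-terminus (+1) and C-terminus (−1) cancel.
Net charge = (+0) + (−6) = −6.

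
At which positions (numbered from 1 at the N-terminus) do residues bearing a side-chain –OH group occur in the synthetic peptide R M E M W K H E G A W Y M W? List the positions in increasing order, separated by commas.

Serine (S), threonine (T), and tyrosine (Y) each carry a hydroxyl group on the side chain.
Matching residues: Y12.

12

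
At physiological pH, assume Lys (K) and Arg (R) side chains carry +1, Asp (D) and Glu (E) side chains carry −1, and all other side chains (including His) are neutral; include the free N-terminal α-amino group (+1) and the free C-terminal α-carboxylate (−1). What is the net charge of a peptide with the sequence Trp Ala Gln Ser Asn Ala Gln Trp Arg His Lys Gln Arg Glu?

Positive (K, R): Arg9, Lys11, Arg13 → +3.
Negative (D, E): Glu14 → −1.
The N-terminus (+1) and C-terminus (−1) cancel.
Net charge = (+3) + (−1) = +2.

+2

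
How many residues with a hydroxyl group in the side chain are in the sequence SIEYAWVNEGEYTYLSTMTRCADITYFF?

Serine (S), threonine (T), and tyrosine (Y) each carry a hydroxyl group on the side chain.
Matching residues: S1, Y4, Y12, T13, Y14, S16, T17, T19, T25, Y26.

10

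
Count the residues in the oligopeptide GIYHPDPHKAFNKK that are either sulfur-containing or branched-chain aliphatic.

1

Sulfur-containing: C, M. Branched-chain aliphatic: I, L, V.
Sulfur-containing residues here: none (0).
Branched-chain aliphatic residues here: I2 (1).
The two groups share no amino acid, so total = 0 + 1 = 1.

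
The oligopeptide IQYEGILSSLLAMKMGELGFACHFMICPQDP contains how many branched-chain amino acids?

7

V, L, and I make up the branched-chain aliphatic group.
Matching residues: I1, I6, L7, L10, L11, L18, I26.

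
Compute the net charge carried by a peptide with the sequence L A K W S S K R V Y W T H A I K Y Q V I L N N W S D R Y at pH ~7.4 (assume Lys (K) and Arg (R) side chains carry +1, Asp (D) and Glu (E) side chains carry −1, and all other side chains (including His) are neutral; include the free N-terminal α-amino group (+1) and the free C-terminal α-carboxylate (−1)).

Positive (K, R): K3, K7, R8, K16, R27 → +5.
Negative (D, E): D26 → −1.
The N-terminus (+1) and C-terminus (−1) cancel.
Net charge = (+5) + (−1) = +4.

+4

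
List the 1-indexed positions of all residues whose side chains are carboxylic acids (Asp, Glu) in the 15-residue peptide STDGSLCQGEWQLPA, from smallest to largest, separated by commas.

3, 10

Matching residues: D3, E10.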